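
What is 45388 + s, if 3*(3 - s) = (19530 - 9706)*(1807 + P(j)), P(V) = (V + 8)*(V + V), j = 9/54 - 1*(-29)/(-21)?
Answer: -855241075/147 ≈ -5.8180e+6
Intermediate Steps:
j = -17/14 (j = 9*(1/54) + 29*(-1/21) = ⅙ - 29/21 = -17/14 ≈ -1.2143)
P(V) = 2*V*(8 + V) (P(V) = (8 + V)*(2*V) = 2*V*(8 + V))
s = -861913111/147 (s = 3 - (19530 - 9706)*(1807 + 2*(-17/14)*(8 - 17/14))/3 = 3 - 9824*(1807 + 2*(-17/14)*(95/14))/3 = 3 - 9824*(1807 - 1615/98)/3 = 3 - 9824*175471/(3*98) = 3 - ⅓*861913552/49 = 3 - 861913552/147 = -861913111/147 ≈ -5.8634e+6)
45388 + s = 45388 - 861913111/147 = -855241075/147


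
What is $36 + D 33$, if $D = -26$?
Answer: $-822$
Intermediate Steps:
$36 + D 33 = 36 - 858 = -822$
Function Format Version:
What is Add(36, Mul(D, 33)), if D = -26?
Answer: -822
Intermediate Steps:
Add(36, Mul(D, 33)) = Add(36, Mul(-26, 33)) = Add(36, -858) = -822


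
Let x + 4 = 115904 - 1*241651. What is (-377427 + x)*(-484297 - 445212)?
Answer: 467708479602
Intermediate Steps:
x = -125751 (x = -4 + (115904 - 1*241651) = -4 + (115904 - 241651) = -4 - 125747 = -125751)
(-377427 + x)*(-484297 - 445212) = (-377427 - 125751)*(-484297 - 445212) = -503178*(-929509) = 467708479602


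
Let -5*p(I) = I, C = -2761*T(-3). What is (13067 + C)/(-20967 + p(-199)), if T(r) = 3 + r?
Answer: -65335/104636 ≈ -0.62440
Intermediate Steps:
C = 0 (C = -2761*(3 - 3) = -2761*0 = 0)
p(I) = -I/5
(13067 + C)/(-20967 + p(-199)) = (13067 + 0)/(-20967 - ⅕*(-199)) = 13067/(-20967 + 199/5) = 13067/(-104636/5) = 13067*(-5/104636) = -65335/104636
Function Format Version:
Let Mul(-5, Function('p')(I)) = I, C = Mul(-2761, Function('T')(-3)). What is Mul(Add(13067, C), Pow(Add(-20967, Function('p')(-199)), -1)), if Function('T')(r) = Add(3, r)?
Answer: Rational(-65335, 104636) ≈ -0.62440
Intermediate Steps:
C = 0 (C = Mul(-2761, Add(3, -3)) = Mul(-2761, 0) = 0)
Function('p')(I) = Mul(Rational(-1, 5), I)
Mul(Add(13067, C), Pow(Add(-20967, Function('p')(-199)), -1)) = Mul(Add(13067, 0), Pow(Add(-20967, Mul(Rational(-1, 5), -199)), -1)) = Mul(13067, Pow(Add(-20967, Rational(199, 5)), -1)) = Mul(13067, Pow(Rational(-104636, 5), -1)) = Mul(13067, Rational(-5, 104636)) = Rational(-65335, 104636)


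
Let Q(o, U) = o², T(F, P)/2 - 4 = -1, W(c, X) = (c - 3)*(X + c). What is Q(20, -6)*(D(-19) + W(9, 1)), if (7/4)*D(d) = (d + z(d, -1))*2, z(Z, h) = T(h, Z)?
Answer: 126400/7 ≈ 18057.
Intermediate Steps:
W(c, X) = (-3 + c)*(X + c)
T(F, P) = 6 (T(F, P) = 8 + 2*(-1) = 8 - 2 = 6)
z(Z, h) = 6
D(d) = 48/7 + 8*d/7 (D(d) = 4*((d + 6)*2)/7 = 4*((6 + d)*2)/7 = 4*(12 + 2*d)/7 = 48/7 + 8*d/7)
Q(20, -6)*(D(-19) + W(9, 1)) = 20²*((48/7 + (8/7)*(-19)) + (9² - 3*1 - 3*9 + 1*9)) = 400*((48/7 - 152/7) + (81 - 3 - 27 + 9)) = 400*(-104/7 + 60) = 400*(316/7) = 126400/7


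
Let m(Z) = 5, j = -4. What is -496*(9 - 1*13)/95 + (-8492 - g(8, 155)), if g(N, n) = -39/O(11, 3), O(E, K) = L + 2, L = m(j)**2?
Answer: -7241569/855 ≈ -8469.7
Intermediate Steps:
L = 25 (L = 5**2 = 25)
O(E, K) = 27 (O(E, K) = 25 + 2 = 27)
g(N, n) = -13/9 (g(N, n) = -39/27 = -39*1/27 = -13/9)
-496*(9 - 1*13)/95 + (-8492 - g(8, 155)) = -496*(9 - 1*13)/95 + (-8492 - 1*(-13/9)) = -496*(9 - 13)/95 + (-8492 + 13/9) = -(-1984)/95 - 76415/9 = -496*(-4/95) - 76415/9 = 1984/95 - 76415/9 = -7241569/855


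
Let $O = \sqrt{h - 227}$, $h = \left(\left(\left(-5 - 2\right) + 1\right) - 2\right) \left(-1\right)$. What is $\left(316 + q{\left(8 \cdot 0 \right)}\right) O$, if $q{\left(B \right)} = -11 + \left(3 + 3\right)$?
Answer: $311 i \sqrt{219} \approx 4602.4 i$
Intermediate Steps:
$h = 8$ ($h = \left(\left(-7 + 1\right) - 2\right) \left(-1\right) = \left(-6 - 2\right) \left(-1\right) = \left(-8\right) \left(-1\right) = 8$)
$q{\left(B \right)} = -5$ ($q{\left(B \right)} = -11 + 6 = -5$)
$O = i \sqrt{219}$ ($O = \sqrt{8 - 227} = \sqrt{-219} = i \sqrt{219} \approx 14.799 i$)
$\left(316 + q{\left(8 \cdot 0 \right)}\right) O = \left(316 - 5\right) i \sqrt{219} = 311 i \sqrt{219}$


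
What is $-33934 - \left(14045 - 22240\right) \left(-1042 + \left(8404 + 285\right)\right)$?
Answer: $62633231$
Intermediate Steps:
$-33934 - \left(14045 - 22240\right) \left(-1042 + \left(8404 + 285\right)\right) = -33934 - - 8195 \left(-1042 + 8689\right) = -33934 - \left(-8195\right) 7647 = -33934 - -62667165 = -33934 + 62667165 = 62633231$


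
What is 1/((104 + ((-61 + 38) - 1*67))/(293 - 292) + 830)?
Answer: 1/844 ≈ 0.0011848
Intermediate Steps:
1/((104 + ((-61 + 38) - 1*67))/(293 - 292) + 830) = 1/((104 + (-23 - 67))/1 + 830) = 1/((104 - 90)*1 + 830) = 1/(14*1 + 830) = 1/(14 + 830) = 1/844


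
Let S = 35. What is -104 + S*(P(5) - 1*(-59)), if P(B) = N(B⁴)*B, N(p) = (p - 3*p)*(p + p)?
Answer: -273435539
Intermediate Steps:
N(p) = -4*p² (N(p) = (-2*p)*(2*p) = -4*p²)
P(B) = -4*B⁹ (P(B) = (-4*B⁸)*B = -4*B⁹)
-104 + S*(P(5) - 1*(-59)) = -104 + 35*(-4*5⁹ - 1*(-59)) = -104 + 35*(-4*1953125 + 59) = -104 + 35*(-7812500 + 59) = -104 + 35*(-7812441) = -104 - 273435435 = -273435539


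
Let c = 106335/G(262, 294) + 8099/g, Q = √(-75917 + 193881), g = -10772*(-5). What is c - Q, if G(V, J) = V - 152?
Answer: 572809399/592460 - 2*√29491 ≈ 623.37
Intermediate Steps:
g = 53860
G(V, J) = -152 + V
Q = 2*√29491 (Q = √117964 = 2*√29491 ≈ 343.46)
c = 572809399/592460 (c = 106335/(-152 + 262) + 8099/53860 = 106335/110 + 8099*(1/53860) = 106335*(1/110) + 8099/53860 = 21267/22 + 8099/53860 = 572809399/592460 ≈ 966.83)
c - Q = 572809399/592460 - 2*√29491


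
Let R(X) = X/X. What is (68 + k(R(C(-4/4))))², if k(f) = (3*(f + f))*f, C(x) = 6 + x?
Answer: 5476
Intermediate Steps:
R(X) = 1
k(f) = 6*f² (k(f) = (3*(2*f))*f = (6*f)*f = 6*f²)
(68 + k(R(C(-4/4))))² = (68 + 6*1²)² = (68 + 6*1)² = (68 + 6)² = 74² = 5476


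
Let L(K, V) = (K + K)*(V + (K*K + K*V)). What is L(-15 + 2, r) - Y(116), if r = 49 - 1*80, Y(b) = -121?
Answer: -13945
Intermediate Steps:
r = -31 (r = 49 - 80 = -31)
L(K, V) = 2*K*(V + K**2 + K*V) (L(K, V) = (2*K)*(V + (K**2 + K*V)) = (2*K)*(V + K**2 + K*V) = 2*K*(V + K**2 + K*V))
L(-15 + 2, r) - Y(116) = 2*(-15 + 2)*(-31 + (-15 + 2)**2 + (-15 + 2)*(-31)) - 1*(-121) = 2*(-13)*(-31 + (-13)**2 - 13*(-31)) + 121 = 2*(-13)*(-31 + 169 + 403) + 121 = 2*(-13)*541 + 121 = -14066 + 121 = -13945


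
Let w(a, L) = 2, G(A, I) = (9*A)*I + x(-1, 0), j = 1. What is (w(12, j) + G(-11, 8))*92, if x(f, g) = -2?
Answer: -72864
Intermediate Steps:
G(A, I) = -2 + 9*A*I (G(A, I) = (9*A)*I - 2 = 9*A*I - 2 = -2 + 9*A*I)
(w(12, j) + G(-11, 8))*92 = (2 + (-2 + 9*(-11)*8))*92 = (2 + (-2 - 792))*92 = (2 - 794)*92 = -792*92 = -72864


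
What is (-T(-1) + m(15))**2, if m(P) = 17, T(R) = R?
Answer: 324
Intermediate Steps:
(-T(-1) + m(15))**2 = (-1*(-1) + 17)**2 = (1 + 17)**2 = 18**2 = 324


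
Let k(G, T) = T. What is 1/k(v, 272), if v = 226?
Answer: 1/272 ≈ 0.0036765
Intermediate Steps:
1/k(v, 272) = 1/272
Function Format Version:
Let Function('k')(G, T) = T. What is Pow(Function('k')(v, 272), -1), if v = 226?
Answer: Rational(1, 272) ≈ 0.0036765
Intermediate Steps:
Pow(Function('k')(v, 272), -1) = Pow(272, -1) = Rational(1, 272)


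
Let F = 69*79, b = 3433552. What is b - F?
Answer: 3428101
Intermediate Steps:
F = 5451
b - F = 3433552 - 1*5451 = 3433552 - 5451 = 3428101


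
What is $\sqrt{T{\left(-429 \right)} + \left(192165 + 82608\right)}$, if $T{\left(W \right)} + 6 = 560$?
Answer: $\sqrt{275327} \approx 524.72$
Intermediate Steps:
$T{\left(W \right)} = 554$ ($T{\left(W \right)} = -6 + 560 = 554$)
$\sqrt{T{\left(-429 \right)} + \left(192165 + 82608\right)} = \sqrt{554 + \left(192165 + 82608\right)} = \sqrt{554 + 274773} = \sqrt{275327}$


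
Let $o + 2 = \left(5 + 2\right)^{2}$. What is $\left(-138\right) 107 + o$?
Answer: $-14719$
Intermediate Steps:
$o = 47$ ($o = -2 + \left(5 + 2\right)^{2} = -2 + 7^{2} = -2 + 49 = 47$)
$\left(-138\right) 107 + o = \left(-138\right) 107 + 47 = -14766 + 47 = -14719$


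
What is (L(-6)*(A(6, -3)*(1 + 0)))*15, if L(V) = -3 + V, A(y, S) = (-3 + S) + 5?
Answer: 135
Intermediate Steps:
A(y, S) = 2 + S
(L(-6)*(A(6, -3)*(1 + 0)))*15 = ((-3 - 6)*((2 - 3)*(1 + 0)))*15 = -(-9)*15 = -9*(-1)*15 = 9*15 = 135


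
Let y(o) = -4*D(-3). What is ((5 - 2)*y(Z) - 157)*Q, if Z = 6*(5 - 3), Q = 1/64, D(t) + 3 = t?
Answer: -85/64 ≈ -1.3281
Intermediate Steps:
D(t) = -3 + t
Q = 1/64 ≈ 0.015625
Z = 12 (Z = 6*2 = 12)
y(o) = 24 (y(o) = -4*(-3 - 3) = -4*(-6) = 24)
((5 - 2)*y(Z) - 157)*Q = ((5 - 2)*24 - 157)*(1/64) = (3*24 - 157)*(1/64) = (72 - 157)*(1/64) = -85*1/64 = -85/64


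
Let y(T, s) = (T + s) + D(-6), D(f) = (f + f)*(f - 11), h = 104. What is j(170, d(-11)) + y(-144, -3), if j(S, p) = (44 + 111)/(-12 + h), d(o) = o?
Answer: 5399/92 ≈ 58.685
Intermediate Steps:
D(f) = 2*f*(-11 + f) (D(f) = (2*f)*(-11 + f) = 2*f*(-11 + f))
y(T, s) = 204 + T + s (y(T, s) = (T + s) + 2*(-6)*(-11 - 6) = (T + s) + 2*(-6)*(-17) = (T + s) + 204 = 204 + T + s)
j(S, p) = 155/92 (j(S, p) = (44 + 111)/(-12 + 104) = 155/92)
j(170, d(-11)) + y(-144, -3) = 155/92 + (204 - 144 - 3) = 155/92 + 57 = 5399/92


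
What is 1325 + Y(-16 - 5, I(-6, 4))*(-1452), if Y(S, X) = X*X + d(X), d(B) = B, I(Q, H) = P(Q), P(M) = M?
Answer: -42235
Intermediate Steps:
I(Q, H) = Q
Y(S, X) = X + X**2 (Y(S, X) = X*X + X = X**2 + X = X + X**2)
1325 + Y(-16 - 5, I(-6, 4))*(-1452) = 1325 - 6*(1 - 6)*(-1452) = 1325 - 6*(-5)*(-1452) = 1325 + 30*(-1452) = 1325 - 43560 = -42235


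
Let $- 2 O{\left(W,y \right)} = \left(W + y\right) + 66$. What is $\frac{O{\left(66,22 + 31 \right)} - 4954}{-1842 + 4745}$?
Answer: $- \frac{10093}{5806} \approx -1.7384$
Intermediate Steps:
$O{\left(W,y \right)} = -33 - \frac{W}{2} - \frac{y}{2}$ ($O{\left(W,y \right)} = - \frac{\left(W + y\right) + 66}{2} = - \frac{66 + W + y}{2} = -33 - \frac{W}{2} - \frac{y}{2}$)
$\frac{O{\left(66,22 + 31 \right)} - 4954}{-1842 + 4745} = \frac{\left(-33 - 33 - \frac{22 + 31}{2}\right) - 4954}{-1842 + 4745} = \frac{\left(-33 - 33 - \frac{53}{2}\right) - 4954}{2903} = \left(\left(-33 - 33 - \frac{53}{2}\right) - 4954\right) \frac{1}{2903} = \left(- \frac{185}{2} - 4954\right) \frac{1}{2903} = \left(- \frac{10093}{2}\right) \frac{1}{2903} = - \frac{10093}{5806}$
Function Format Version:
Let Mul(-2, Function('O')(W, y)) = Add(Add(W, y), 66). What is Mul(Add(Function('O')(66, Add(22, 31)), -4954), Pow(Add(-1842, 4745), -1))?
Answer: Rational(-10093, 5806) ≈ -1.7384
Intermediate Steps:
Function('O')(W, y) = Add(-33, Mul(Rational(-1, 2), W), Mul(Rational(-1, 2), y)) (Function('O')(W, y) = Mul(Rational(-1, 2), Add(Add(W, y), 66)) = Mul(Rational(-1, 2), Add(66, W, y)) = Add(-33, Mul(Rational(-1, 2), W), Mul(Rational(-1, 2), y)))
Mul(Add(Function('O')(66, Add(22, 31)), -4954), Pow(Add(-1842, 4745), -1)) = Mul(Add(Add(-33, Mul(Rational(-1, 2), 66), Mul(Rational(-1, 2), Add(22, 31))), -4954), Pow(Add(-1842, 4745), -1)) = Mul(Add(Add(-33, -33, Mul(Rational(-1, 2), 53)), -4954), Pow(2903, -1)) = Mul(Add(Add(-33, -33, Rational(-53, 2)), -4954), Rational(1, 2903)) = Mul(Add(Rational(-185, 2), -4954), Rational(1, 2903)) = Mul(Rational(-10093, 2), Rational(1, 2903)) = Rational(-10093, 5806)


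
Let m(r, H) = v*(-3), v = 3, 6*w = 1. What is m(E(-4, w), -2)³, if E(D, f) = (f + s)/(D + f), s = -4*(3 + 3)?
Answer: -729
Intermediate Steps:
w = ⅙ (w = (⅙)*1 = ⅙ ≈ 0.16667)
s = -24 (s = -4*6 = -24)
E(D, f) = (-24 + f)/(D + f) (E(D, f) = (f - 24)/(D + f) = (-24 + f)/(D + f))
m(r, H) = -9 (m(r, H) = 3*(-3) = -9)
m(E(-4, w), -2)³ = (-9)³ = -729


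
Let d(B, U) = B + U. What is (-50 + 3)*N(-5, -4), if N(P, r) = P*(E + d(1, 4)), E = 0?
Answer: 1175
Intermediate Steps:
N(P, r) = 5*P (N(P, r) = P*(0 + (1 + 4)) = P*(0 + 5) = P*5 = 5*P)
(-50 + 3)*N(-5, -4) = (-50 + 3)*(5*(-5)) = -47*(-25) = 1175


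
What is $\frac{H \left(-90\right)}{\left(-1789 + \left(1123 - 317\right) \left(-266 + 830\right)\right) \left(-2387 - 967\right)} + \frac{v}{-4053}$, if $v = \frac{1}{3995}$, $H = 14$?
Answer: $\frac{5289331}{6887947877265} \approx 7.6791 \cdot 10^{-7}$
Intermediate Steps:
$v = \frac{1}{3995} \approx 0.00025031$
$\frac{H \left(-90\right)}{\left(-1789 + \left(1123 - 317\right) \left(-266 + 830\right)\right) \left(-2387 - 967\right)} + \frac{v}{-4053} = \frac{14 \left(-90\right)}{\left(-1789 + \left(1123 - 317\right) \left(-266 + 830\right)\right) \left(-2387 - 967\right)} + \frac{1}{3995 \left(-4053\right)} = - \frac{1260}{\left(-1789 + 806 \cdot 564\right) \left(-3354\right)} + \frac{1}{3995} \left(- \frac{1}{4053}\right) = - \frac{1260}{\left(-1789 + 454584\right) \left(-3354\right)} - \frac{1}{16191735} = - \frac{1260}{452795 \left(-3354\right)} - \frac{1}{16191735} = - \frac{1260}{-1518674430} - \frac{1}{16191735} = \left(-1260\right) \left(- \frac{1}{1518674430}\right) - \frac{1}{16191735} = \frac{6}{7231783} - \frac{1}{16191735} = \frac{5289331}{6887947877265}$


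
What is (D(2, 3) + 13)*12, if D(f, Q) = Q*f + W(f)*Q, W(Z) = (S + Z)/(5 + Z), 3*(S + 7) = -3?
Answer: 1380/7 ≈ 197.14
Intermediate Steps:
S = -8 (S = -7 + (⅓)*(-3) = -7 - 1 = -8)
W(Z) = (-8 + Z)/(5 + Z)
D(f, Q) = Q*f + Q*(-8 + f)/(5 + f) (D(f, Q) = Q*f + ((-8 + f)/(5 + f))*Q = Q*f + Q*(-8 + f)/(5 + f))
(D(2, 3) + 13)*12 = (3*(-8 + 2 + 2*(5 + 2))/(5 + 2) + 13)*12 = (3*(-8 + 2 + 2*7)/7 + 13)*12 = (3*(⅐)*(-8 + 2 + 14) + 13)*12 = (3*(⅐)*8 + 13)*12 = (24/7 + 13)*12 = (115/7)*12 = 1380/7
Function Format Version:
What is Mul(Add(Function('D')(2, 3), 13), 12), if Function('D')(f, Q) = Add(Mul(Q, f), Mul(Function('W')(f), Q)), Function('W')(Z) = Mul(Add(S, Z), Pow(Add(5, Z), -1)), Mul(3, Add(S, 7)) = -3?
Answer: Rational(1380, 7) ≈ 197.14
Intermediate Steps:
S = -8 (S = Add(-7, Mul(Rational(1, 3), -3)) = Add(-7, -1) = -8)
Function('W')(Z) = Mul(Pow(Add(5, Z), -1), Add(-8, Z)) (Function('W')(Z) = Mul(Add(-8, Z), Pow(Add(5, Z), -1)) = Mul(Pow(Add(5, Z), -1), Add(-8, Z)))
Function('D')(f, Q) = Add(Mul(Q, f), Mul(Q, Pow(Add(5, f), -1), Add(-8, f))) (Function('D')(f, Q) = Add(Mul(Q, f), Mul(Mul(Pow(Add(5, f), -1), Add(-8, f)), Q)) = Add(Mul(Q, f), Mul(Q, Pow(Add(5, f), -1), Add(-8, f))))
Mul(Add(Function('D')(2, 3), 13), 12) = Mul(Add(Mul(3, Pow(Add(5, 2), -1), Add(-8, 2, Mul(2, Add(5, 2)))), 13), 12) = Mul(Add(Mul(3, Pow(7, -1), Add(-8, 2, Mul(2, 7))), 13), 12) = Mul(Add(Mul(3, Rational(1, 7), Add(-8, 2, 14)), 13), 12) = Mul(Add(Mul(3, Rational(1, 7), 8), 13), 12) = Mul(Add(Rational(24, 7), 13), 12) = Mul(Rational(115, 7), 12) = Rational(1380, 7)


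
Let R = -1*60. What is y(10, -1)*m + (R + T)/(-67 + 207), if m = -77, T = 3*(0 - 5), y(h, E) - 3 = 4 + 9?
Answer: -34511/28 ≈ -1232.5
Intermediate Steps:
R = -60
y(h, E) = 16 (y(h, E) = 3 + (4 + 9) = 3 + 13 = 16)
T = -15 (T = 3*(-5) = -15)
y(10, -1)*m + (R + T)/(-67 + 207) = 16*(-77) + (-60 - 15)/(-67 + 207) = -1232 - 75/140 = -1232 - 75*1/140 = -1232 - 15/28 = -34511/28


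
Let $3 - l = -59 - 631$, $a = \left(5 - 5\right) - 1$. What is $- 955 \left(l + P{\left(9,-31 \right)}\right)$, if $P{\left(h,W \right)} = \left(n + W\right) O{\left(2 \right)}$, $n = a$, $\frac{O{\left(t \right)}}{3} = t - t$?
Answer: $-661815$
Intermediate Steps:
$O{\left(t \right)} = 0$ ($O{\left(t \right)} = 3 \left(t - t\right) = 3 \cdot 0 = 0$)
$a = -1$ ($a = 0 - 1 = -1$)
$n = -1$
$l = 693$ ($l = 3 - \left(-59 - 631\right) = 3 - -690 = 3 + 690 = 693$)
$P{\left(h,W \right)} = 0$ ($P{\left(h,W \right)} = \left(-1 + W\right) 0 = 0$)
$- 955 \left(l + P{\left(9,-31 \right)}\right) = - 955 \left(693 + 0\right) = \left(-955\right) 693 = -661815$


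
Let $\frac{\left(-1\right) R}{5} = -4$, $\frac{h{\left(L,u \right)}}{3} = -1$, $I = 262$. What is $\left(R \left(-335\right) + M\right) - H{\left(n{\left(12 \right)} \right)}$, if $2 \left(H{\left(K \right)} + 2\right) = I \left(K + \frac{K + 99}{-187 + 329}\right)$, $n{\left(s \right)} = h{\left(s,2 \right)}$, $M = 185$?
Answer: $- \frac{440808}{71} \approx -6208.6$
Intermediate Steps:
$h{\left(L,u \right)} = -3$ ($h{\left(L,u \right)} = 3 \left(-1\right) = -3$)
$n{\left(s \right)} = -3$
$R = 20$ ($R = \left(-5\right) \left(-4\right) = 20$)
$H{\left(K \right)} = \frac{12685}{142} + \frac{18733 K}{142}$ ($H{\left(K \right)} = -2 + \frac{262 \left(K + \frac{K + 99}{-187 + 329}\right)}{2} = -2 + \frac{262 \left(K + \frac{99 + K}{142}\right)}{2} = -2 + \frac{262 \left(K + \left(99 + K\right) \frac{1}{142}\right)}{2} = -2 + \frac{262 \left(K + \left(\frac{99}{142} + \frac{K}{142}\right)\right)}{2} = -2 + \frac{262 \left(\frac{99}{142} + \frac{143 K}{142}\right)}{2} = -2 + \frac{\frac{12969}{71} + \frac{18733 K}{71}}{2} = -2 + \left(\frac{12969}{142} + \frac{18733 K}{142}\right) = \frac{12685}{142} + \frac{18733 K}{142}$)
$\left(R \left(-335\right) + M\right) - H{\left(n{\left(12 \right)} \right)} = \left(20 \left(-335\right) + 185\right) - \left(\frac{12685}{142} + \frac{18733}{142} \left(-3\right)\right) = \left(-6700 + 185\right) - \left(\frac{12685}{142} - \frac{56199}{142}\right) = -6515 - - \frac{21757}{71} = -6515 + \frac{21757}{71} = - \frac{440808}{71}$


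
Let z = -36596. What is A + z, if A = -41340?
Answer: -77936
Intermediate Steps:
A + z = -41340 - 36596 = -77936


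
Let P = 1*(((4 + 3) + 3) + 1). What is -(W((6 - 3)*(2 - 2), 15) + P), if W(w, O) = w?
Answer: -11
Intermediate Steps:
P = 11 (P = 1*((7 + 3) + 1) = 1*(10 + 1) = 1*11 = 11)
-(W((6 - 3)*(2 - 2), 15) + P) = -((6 - 3)*(2 - 2) + 11) = -(3*0 + 11) = -(0 + 11) = -1*11 = -11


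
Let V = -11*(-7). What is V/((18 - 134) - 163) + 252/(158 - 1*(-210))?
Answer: 10493/25668 ≈ 0.40880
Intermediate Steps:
V = 77
V/((18 - 134) - 163) + 252/(158 - 1*(-210)) = 77/((18 - 134) - 163) + 252/(158 - 1*(-210)) = 77/(-116 - 163) + 252/(158 + 210) = 77/(-279) + 252/368 = 77*(-1/279) + 252*(1/368) = -77/279 + 63/92 = 10493/25668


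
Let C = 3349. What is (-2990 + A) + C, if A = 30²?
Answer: 1259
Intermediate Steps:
A = 900
(-2990 + A) + C = (-2990 + 900) + 3349 = -2090 + 3349 = 1259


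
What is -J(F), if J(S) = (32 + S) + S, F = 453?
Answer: -938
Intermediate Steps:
J(S) = 32 + 2*S
-J(F) = -(32 + 2*453) = -(32 + 906) = -1*938 = -938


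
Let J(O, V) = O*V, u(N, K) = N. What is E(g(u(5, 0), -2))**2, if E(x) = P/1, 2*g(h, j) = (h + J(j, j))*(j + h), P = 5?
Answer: 25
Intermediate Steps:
g(h, j) = (h + j)*(h + j**2)/2 (g(h, j) = ((h + j*j)*(j + h))/2 = ((h + j**2)*(h + j))/2 = ((h + j)*(h + j**2))/2 = (h + j)*(h + j**2)/2)
E(x) = 5 (E(x) = 5/1 = 5*1 = 5)
E(g(u(5, 0), -2))**2 = 5**2 = 25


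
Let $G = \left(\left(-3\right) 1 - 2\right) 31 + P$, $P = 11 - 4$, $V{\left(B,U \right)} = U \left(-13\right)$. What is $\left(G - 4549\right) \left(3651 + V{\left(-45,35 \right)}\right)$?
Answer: $-15011612$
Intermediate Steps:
$V{\left(B,U \right)} = - 13 U$
$P = 7$ ($P = 11 - 4 = 7$)
$G = -148$ ($G = \left(\left(-3\right) 1 - 2\right) 31 + 7 = \left(-3 - 2\right) 31 + 7 = \left(-5\right) 31 + 7 = -155 + 7 = -148$)
$\left(G - 4549\right) \left(3651 + V{\left(-45,35 \right)}\right) = \left(-148 - 4549\right) \left(3651 - 455\right) = - 4697 \left(3651 - 455\right) = \left(-4697\right) 3196 = -15011612$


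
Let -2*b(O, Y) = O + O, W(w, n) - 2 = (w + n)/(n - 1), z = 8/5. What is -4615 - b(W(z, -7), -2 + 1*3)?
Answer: -184493/40 ≈ -4612.3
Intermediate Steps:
z = 8/5 (z = 8*(1/5) = 8/5 ≈ 1.6000)
W(w, n) = 2 + (n + w)/(-1 + n) (W(w, n) = 2 + (w + n)/(n - 1) = 2 + (n + w)/(-1 + n))
b(O, Y) = -O (b(O, Y) = -(O + O)/2 = -O)
-4615 - b(W(z, -7), -2 + 1*3) = -4615 - (-1)*(-2 + 8/5 + 3*(-7))/(-1 - 7) = -4615 - (-1)*(-2 + 8/5 - 21)/(-8) = -4615 - (-1)*(-1/8*(-107/5)) = -4615 - (-1)*107/40 = -4615 - 1*(-107/40) = -4615 + 107/40 = -184493/40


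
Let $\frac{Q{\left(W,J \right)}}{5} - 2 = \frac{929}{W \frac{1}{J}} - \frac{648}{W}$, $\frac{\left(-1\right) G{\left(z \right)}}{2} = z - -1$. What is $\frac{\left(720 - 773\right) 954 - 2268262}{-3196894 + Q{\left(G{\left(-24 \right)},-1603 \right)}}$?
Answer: $\frac{106665904}{154505839} \approx 0.69037$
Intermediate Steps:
$G{\left(z \right)} = -2 - 2 z$ ($G{\left(z \right)} = - 2 \left(z - -1\right) = - 2 \left(z + 1\right) = - 2 \left(1 + z\right) = -2 - 2 z$)
$Q{\left(W,J \right)} = 10 - \frac{3240}{W} + \frac{4645 J}{W}$ ($Q{\left(W,J \right)} = 10 + 5 \left(\frac{929}{W \frac{1}{J}} - \frac{648}{W}\right) = 10 + 5 \left(929 \frac{J}{W} - \frac{648}{W}\right) = 10 + 5 \left(\frac{929 J}{W} - \frac{648}{W}\right) = 10 + 5 \left(- \frac{648}{W} + \frac{929 J}{W}\right) = 10 + \left(- \frac{3240}{W} + \frac{4645 J}{W}\right) = 10 - \frac{3240}{W} + \frac{4645 J}{W}$)
$\frac{\left(720 - 773\right) 954 - 2268262}{-3196894 + Q{\left(G{\left(-24 \right)},-1603 \right)}} = \frac{\left(720 - 773\right) 954 - 2268262}{-3196894 + \frac{5 \left(-648 + 2 \left(-2 - -48\right) + 929 \left(-1603\right)\right)}{-2 - -48}} = \frac{\left(-53\right) 954 - 2268262}{-3196894 + \frac{5 \left(-648 + 2 \left(-2 + 48\right) - 1489187\right)}{-2 + 48}} = \frac{-50562 - 2268262}{-3196894 + \frac{5 \left(-648 + 2 \cdot 46 - 1489187\right)}{46}} = - \frac{2318824}{-3196894 + 5 \cdot \frac{1}{46} \left(-648 + 92 - 1489187\right)} = - \frac{2318824}{-3196894 + 5 \cdot \frac{1}{46} \left(-1489743\right)} = - \frac{2318824}{-3196894 - \frac{7448715}{46}} = - \frac{2318824}{- \frac{154505839}{46}} = \left(-2318824\right) \left(- \frac{46}{154505839}\right) = \frac{106665904}{154505839}$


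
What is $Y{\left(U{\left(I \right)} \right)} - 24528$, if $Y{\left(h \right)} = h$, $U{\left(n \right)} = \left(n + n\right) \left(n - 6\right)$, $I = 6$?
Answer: $-24528$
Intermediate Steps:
$U{\left(n \right)} = 2 n \left(-6 + n\right)$
$Y{\left(U{\left(I \right)} \right)} - 24528 = 2 \cdot 6 \left(-6 + 6\right) - 24528 = 2 \cdot 6 \cdot 0 - 24528 = 0 - 24528 = -24528$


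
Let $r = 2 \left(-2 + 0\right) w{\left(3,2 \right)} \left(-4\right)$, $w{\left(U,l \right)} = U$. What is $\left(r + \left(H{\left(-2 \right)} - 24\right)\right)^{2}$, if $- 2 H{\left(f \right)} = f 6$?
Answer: $900$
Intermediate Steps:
$H{\left(f \right)} = - 3 f$ ($H{\left(f \right)} = - \frac{f 6}{2} = - \frac{6 f}{2} = - 3 f$)
$r = 48$ ($r = 2 \left(-2 + 0\right) 3 \left(-4\right) = 2 \left(-2\right) 3 \left(-4\right) = \left(-4\right) 3 \left(-4\right) = \left(-12\right) \left(-4\right) = 48$)
$\left(r + \left(H{\left(-2 \right)} - 24\right)\right)^{2} = \left(48 - 18\right)^{2} = 30^{2} = 900$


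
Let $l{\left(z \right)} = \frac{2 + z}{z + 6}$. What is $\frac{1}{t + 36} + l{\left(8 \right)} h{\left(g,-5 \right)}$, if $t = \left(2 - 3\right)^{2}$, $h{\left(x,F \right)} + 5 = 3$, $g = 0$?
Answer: $- \frac{363}{259} \approx -1.4015$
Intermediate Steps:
$h{\left(x,F \right)} = -2$ ($h{\left(x,F \right)} = -5 + 3 = -2$)
$t = 1$ ($t = \left(-1\right)^{2} = 1$)
$l{\left(z \right)} = \frac{2 + z}{6 + z}$
$\frac{1}{t + 36} + l{\left(8 \right)} h{\left(g,-5 \right)} = \frac{1}{1 + 36} + \frac{2 + 8}{6 + 8} \left(-2\right) = \frac{1}{37} + \frac{1}{14} \cdot 10 \left(-2\right) = \frac{1}{37} + \frac{5}{7} \left(-2\right) = \frac{1}{37} - \frac{10}{7} = - \frac{363}{259}$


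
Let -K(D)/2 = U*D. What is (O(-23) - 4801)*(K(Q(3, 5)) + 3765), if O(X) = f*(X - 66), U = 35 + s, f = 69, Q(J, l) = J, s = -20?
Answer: -40211850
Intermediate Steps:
U = 15 (U = 35 - 20 = 15)
K(D) = -30*D
O(X) = -4554 + 69*X (O(X) = 69*(X - 66) = 69*(-66 + X) = -4554 + 69*X)
(O(-23) - 4801)*(K(Q(3, 5)) + 3765) = ((-4554 + 69*(-23)) - 4801)*(-30*3 + 3765) = ((-4554 - 1587) - 4801)*(-90 + 3765) = (-6141 - 4801)*3675 = -10942*3675 = -40211850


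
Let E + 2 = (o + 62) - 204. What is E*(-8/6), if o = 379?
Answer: -940/3 ≈ -313.33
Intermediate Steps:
E = 235 (E = -2 + ((379 + 62) - 204) = -2 + (441 - 204) = -2 + 237 = 235)
E*(-8/6) = 235*(-8/6) = 235*(-8*⅙) = 235*(-4/3) = -940/3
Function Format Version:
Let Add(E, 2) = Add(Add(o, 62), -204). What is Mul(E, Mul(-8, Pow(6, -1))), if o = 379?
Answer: Rational(-940, 3) ≈ -313.33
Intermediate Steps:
E = 235 (E = Add(-2, Add(Add(379, 62), -204)) = Add(-2, Add(441, -204)) = Add(-2, 237) = 235)
Mul(E, Mul(-8, Pow(6, -1))) = Mul(235, Mul(-8, Pow(6, -1))) = Mul(235, Mul(-8, Rational(1, 6))) = Mul(235, Rational(-4, 3)) = Rational(-940, 3)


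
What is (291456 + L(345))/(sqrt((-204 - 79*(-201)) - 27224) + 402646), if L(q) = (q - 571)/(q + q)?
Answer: 5783849134246/7990387919775 - 14364601*I*sqrt(11549)/7990387919775 ≈ 0.72385 - 0.0001932*I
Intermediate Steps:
L(q) = (-571 + q)/(2*q) (L(q) = (-571 + q)/((2*q)) = (-571 + q)*(1/(2*q)) = (-571 + q)/(2*q))
(291456 + L(345))/(sqrt((-204 - 79*(-201)) - 27224) + 402646) = (291456 + (1/2)*(-571 + 345)/345)/(sqrt((-204 - 79*(-201)) - 27224) + 402646) = (291456 + (1/2)*(1/345)*(-226))/(sqrt((-204 + 15879) - 27224) + 402646) = (291456 - 113/345)/(sqrt(15675 - 27224) + 402646) = 100552207/(345*(sqrt(-11549) + 402646)) = 100552207/(345*(I*sqrt(11549) + 402646)) = 100552207/(345*(402646 + I*sqrt(11549)))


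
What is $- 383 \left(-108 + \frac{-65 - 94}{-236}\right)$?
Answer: $\frac{9701007}{236} \approx 41106.0$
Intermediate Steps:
$- 383 \left(-108 + \frac{-65 - 94}{-236}\right) = - 383 \left(-108 + \left(-65 - 94\right) \left(- \frac{1}{236}\right)\right) = - 383 \left(-108 - - \frac{159}{236}\right) = - 383 \left(-108 + \frac{159}{236}\right) = \left(-383\right) \left(- \frac{25329}{236}\right) = \frac{9701007}{236}$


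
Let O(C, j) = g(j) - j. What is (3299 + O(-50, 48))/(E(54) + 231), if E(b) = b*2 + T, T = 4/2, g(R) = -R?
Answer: 3203/341 ≈ 9.3930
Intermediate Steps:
T = 2 (T = 4*(½) = 2)
O(C, j) = -2*j (O(C, j) = -j - j = -2*j)
E(b) = 2 + 2*b (E(b) = b*2 + 2 = 2*b + 2 = 2 + 2*b)
(3299 + O(-50, 48))/(E(54) + 231) = (3299 - 2*48)/((2 + 2*54) + 231) = (3299 - 96)/((2 + 108) + 231) = 3203/(110 + 231) = 3203/341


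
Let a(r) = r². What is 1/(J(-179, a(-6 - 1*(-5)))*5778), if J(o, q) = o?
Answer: -1/1034262 ≈ -9.6687e-7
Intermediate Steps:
1/(J(-179, a(-6 - 1*(-5)))*5778) = 1/(-179*5778) = -1/179*1/5778 = -1/1034262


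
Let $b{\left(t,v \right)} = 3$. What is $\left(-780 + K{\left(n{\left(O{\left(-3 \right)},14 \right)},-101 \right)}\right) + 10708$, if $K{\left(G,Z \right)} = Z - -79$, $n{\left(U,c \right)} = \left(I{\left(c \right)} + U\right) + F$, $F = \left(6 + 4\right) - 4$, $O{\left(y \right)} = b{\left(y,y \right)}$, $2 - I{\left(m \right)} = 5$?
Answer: $9906$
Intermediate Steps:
$I{\left(m \right)} = -3$ ($I{\left(m \right)} = 2 - 5 = -3$)
$O{\left(y \right)} = 3$
$F = 6$ ($F = 10 - 4 = 6$)
$n{\left(U,c \right)} = 3 + U$ ($n{\left(U,c \right)} = \left(-3 + U\right) + 6 = 3 + U$)
$K{\left(G,Z \right)} = 79 + Z$ ($K{\left(G,Z \right)} = Z + 79 = 79 + Z$)
$\left(-780 + K{\left(n{\left(O{\left(-3 \right)},14 \right)},-101 \right)}\right) + 10708 = \left(-780 + \left(79 - 101\right)\right) + 10708 = \left(-780 - 22\right) + 10708 = -802 + 10708 = 9906$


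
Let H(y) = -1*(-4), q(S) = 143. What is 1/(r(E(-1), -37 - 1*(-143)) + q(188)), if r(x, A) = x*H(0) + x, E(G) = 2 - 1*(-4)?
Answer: 1/173 ≈ 0.0057803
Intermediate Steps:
E(G) = 6 (E(G) = 2 + 4 = 6)
H(y) = 4
r(x, A) = 5*x (r(x, A) = x*4 + x = 4*x + x = 5*x)
1/(r(E(-1), -37 - 1*(-143)) + q(188)) = 1/(5*6 + 143) = 1/(30 + 143) = 1/173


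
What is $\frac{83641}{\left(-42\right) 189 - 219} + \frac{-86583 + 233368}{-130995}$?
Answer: $- \frac{810258536}{71235081} \approx -11.374$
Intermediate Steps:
$\frac{83641}{\left(-42\right) 189 - 219} + \frac{-86583 + 233368}{-130995} = \frac{83641}{-7938 - 219} + 146785 \left(- \frac{1}{130995}\right) = \frac{83641}{-8157} - \frac{29357}{26199} = 83641 \left(- \frac{1}{8157}\right) - \frac{29357}{26199} = - \frac{83641}{8157} - \frac{29357}{26199} = - \frac{810258536}{71235081}$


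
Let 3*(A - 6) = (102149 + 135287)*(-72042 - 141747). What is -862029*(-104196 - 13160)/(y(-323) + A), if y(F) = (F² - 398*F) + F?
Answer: -50582137662/8460084551 ≈ -5.9789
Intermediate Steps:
A = -16920401662 (A = 6 + ((102149 + 135287)*(-72042 - 141747))/3 = 6 + (237436*(-213789))/3 = 6 + (⅓)*(-50761205004) = 6 - 16920401668 = -16920401662)
y(F) = F² - 397*F
-862029*(-104196 - 13160)/(y(-323) + A) = -862029*(-104196 - 13160)/(-323*(-397 - 323) - 16920401662) = -862029*(-117356/(-323*(-720) - 16920401662)) = -862029*(-117356/(232560 - 16920401662)) = -862029/((-16920169102*(-1/117356))) = -862029/8460084551/58678 = -862029*58678/8460084551 = -50582137662/8460084551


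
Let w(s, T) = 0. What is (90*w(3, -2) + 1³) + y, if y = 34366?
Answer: 34367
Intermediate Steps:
(90*w(3, -2) + 1³) + y = (90*0 + 1³) + 34366 = (0 + 1) + 34366 = 1 + 34366 = 34367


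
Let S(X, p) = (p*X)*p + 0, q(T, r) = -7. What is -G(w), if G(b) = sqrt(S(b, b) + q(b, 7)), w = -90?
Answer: -I*sqrt(729007) ≈ -853.82*I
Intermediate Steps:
S(X, p) = X*p**2 (S(X, p) = (X*p)*p + 0 = X*p**2 + 0 = X*p**2)
G(b) = sqrt(-7 + b**3) (G(b) = sqrt(b*b**2 - 7) = sqrt(b**3 - 7) = sqrt(-7 + b**3))
-G(w) = -sqrt(-7 + (-90)**3) = -sqrt(-7 - 729000) = -sqrt(-729007) = -I*sqrt(729007)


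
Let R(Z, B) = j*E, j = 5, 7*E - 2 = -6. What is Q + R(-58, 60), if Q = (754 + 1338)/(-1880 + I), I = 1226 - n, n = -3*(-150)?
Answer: -9181/1932 ≈ -4.7521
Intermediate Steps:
E = -4/7 (E = 2/7 + (⅐)*(-6) = 2/7 - 6/7 = -4/7 ≈ -0.57143)
n = 450
I = 776 (I = 1226 - 1*450 = 1226 - 450 = 776)
R(Z, B) = -20/7 (R(Z, B) = 5*(-4/7) = -20/7)
Q = -523/276 (Q = (754 + 1338)/(-1880 + 776) = 2092/(-1104) = 2092*(-1/1104) = -523/276 ≈ -1.8949)
Q + R(-58, 60) = -523/276 - 20/7 = -9181/1932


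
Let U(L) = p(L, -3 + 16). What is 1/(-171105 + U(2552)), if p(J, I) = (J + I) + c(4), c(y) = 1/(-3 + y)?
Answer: -1/168539 ≈ -5.9333e-6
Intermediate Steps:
p(J, I) = 1 + I + J (p(J, I) = (J + I) + 1/(-3 + 4) = (I + J) + 1/1 = (I + J) + 1 = 1 + I + J)
U(L) = 14 + L (U(L) = 1 + (-3 + 16) + L = 1 + 13 + L = 14 + L)
1/(-171105 + U(2552)) = 1/(-171105 + (14 + 2552)) = 1/(-171105 + 2566) = 1/(-168539) = -1/168539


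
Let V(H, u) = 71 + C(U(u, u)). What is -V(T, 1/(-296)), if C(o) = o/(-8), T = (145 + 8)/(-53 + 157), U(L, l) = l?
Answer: -168129/2368 ≈ -71.000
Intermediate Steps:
T = 153/104 ≈ 1.4712
C(o) = -o/8 (C(o) = o*(-⅛) = -o/8)
V(H, u) = 71 - u/8
-V(T, 1/(-296)) = -(71 - ⅛/(-296)) = -(71 - ⅛*(-1/296)) = -(71 + 1/2368) = -1*168129/2368 = -168129/2368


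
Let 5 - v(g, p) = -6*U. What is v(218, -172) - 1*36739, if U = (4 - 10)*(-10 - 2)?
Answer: -36302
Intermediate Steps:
U = 72 (U = -6*(-12) = 72)
v(g, p) = 437 (v(g, p) = 5 - (-6)*72 = 5 - 1*(-432) = 5 + 432 = 437)
v(218, -172) - 1*36739 = 437 - 1*36739 = 437 - 36739 = -36302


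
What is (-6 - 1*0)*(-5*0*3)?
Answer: 0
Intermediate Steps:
(-6 - 1*0)*(-5*0*3) = (-6 + 0)*(0*3) = -6*0 = 0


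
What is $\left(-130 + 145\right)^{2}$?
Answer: $225$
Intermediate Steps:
$\left(-130 + 145\right)^{2} = 15^{2} = 225$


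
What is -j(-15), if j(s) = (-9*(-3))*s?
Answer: 405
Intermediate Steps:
j(s) = 27*s
-j(-15) = -27*(-15) = -1*(-405) = 405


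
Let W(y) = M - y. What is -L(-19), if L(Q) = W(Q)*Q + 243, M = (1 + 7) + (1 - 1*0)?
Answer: 289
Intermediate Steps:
M = 9 (M = 8 + (1 + 0) = 8 + 1 = 9)
W(y) = 9 - y
L(Q) = 243 + Q*(9 - Q) (L(Q) = (9 - Q)*Q + 243 = Q*(9 - Q) + 243 = 243 + Q*(9 - Q))
-L(-19) = -(243 - 1*(-19)*(-9 - 19)) = -(243 - 1*(-19)*(-28)) = -(243 - 532) = -1*(-289) = 289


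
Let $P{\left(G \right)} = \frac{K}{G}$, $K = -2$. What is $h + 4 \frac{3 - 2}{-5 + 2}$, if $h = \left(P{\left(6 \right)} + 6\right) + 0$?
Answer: $\frac{13}{3} \approx 4.3333$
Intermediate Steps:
$P{\left(G \right)} = - \frac{2}{G}$
$h = \frac{17}{3}$ ($h = \left(- \frac{2}{6} + 6\right) + 0 = \left(\left(-2\right) \frac{1}{6} + 6\right) + 0 = \left(- \frac{1}{3} + 6\right) + 0 = \frac{17}{3} + 0 = \frac{17}{3} \approx 5.6667$)
$h + 4 \frac{3 - 2}{-5 + 2} = \frac{17}{3} + 4 \frac{3 - 2}{-5 + 2} = \frac{17}{3} + 4 \cdot 1 \frac{1}{-3} = \frac{17}{3} + 4 \cdot 1 \left(- \frac{1}{3}\right) = \frac{17}{3} + 4 \left(- \frac{1}{3}\right) = \frac{17}{3} - \frac{4}{3} = \frac{13}{3}$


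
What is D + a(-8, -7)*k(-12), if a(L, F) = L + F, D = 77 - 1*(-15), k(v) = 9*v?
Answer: 1712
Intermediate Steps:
D = 92 (D = 77 + 15 = 92)
a(L, F) = F + L
D + a(-8, -7)*k(-12) = 92 + (-7 - 8)*(9*(-12)) = 92 - 15*(-108) = 92 + 1620 = 1712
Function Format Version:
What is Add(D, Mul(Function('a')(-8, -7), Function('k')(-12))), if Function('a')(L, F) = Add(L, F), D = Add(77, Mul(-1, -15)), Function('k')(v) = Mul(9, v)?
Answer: 1712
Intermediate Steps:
D = 92 (D = Add(77, 15) = 92)
Function('a')(L, F) = Add(F, L)
Add(D, Mul(Function('a')(-8, -7), Function('k')(-12))) = Add(92, Mul(Add(-7, -8), Mul(9, -12))) = Add(92, Mul(-15, -108)) = Add(92, 1620) = 1712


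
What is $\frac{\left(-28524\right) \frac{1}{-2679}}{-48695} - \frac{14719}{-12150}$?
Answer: $\frac{127986964073}{105667663050} \approx 1.2112$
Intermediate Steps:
$\frac{\left(-28524\right) \frac{1}{-2679}}{-48695} - \frac{14719}{-12150} = \left(-28524\right) \left(- \frac{1}{2679}\right) \left(- \frac{1}{48695}\right) - - \frac{14719}{12150} = \frac{9508}{893} \left(- \frac{1}{48695}\right) + \frac{14719}{12150} = - \frac{9508}{43484635} + \frac{14719}{12150} = \frac{127986964073}{105667663050}$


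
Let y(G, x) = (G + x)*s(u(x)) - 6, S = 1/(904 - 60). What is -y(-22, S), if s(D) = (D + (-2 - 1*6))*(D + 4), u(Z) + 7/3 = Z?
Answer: -224308644385/601211584 ≈ -373.09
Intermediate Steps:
u(Z) = -7/3 + Z
s(D) = (-8 + D)*(4 + D) (s(D) = (D + (-2 - 6))*(4 + D) = (D - 8)*(4 + D) = (-8 + D)*(4 + D))
S = 1/844 ≈ 0.0011848
y(G, x) = -6 + (G + x)*(-68/3 + (-7/3 + x)² - 4*x) (y(G, x) = (G + x)*(-32 + (-7/3 + x)² - 4*(-7/3 + x)) - 6 = (G + x)*(-32 + (-7/3 + x)² + (28/3 - 4*x)) - 6 = (G + x)*(-68/3 + (-7/3 + x)² - 4*x) - 6 = -6 + (G + x)*(-68/3 + (-7/3 + x)² - 4*x))
-y(-22, S) = -(-6 - ⅑*(-22)*(204 - (-7 + 3*(1/844))² + 36*(1/844)) - ⅑*1/844*(204 - (-7 + 3*(1/844))² + 36*(1/844))) = -(-6 - ⅑*(-22)*(204 - (-7 + 3/844)² + 9/211) - ⅑*1/844*(204 - (-7 + 3/844)² + 9/211)) = -(-6 - ⅑*(-22)*(204 - (-5905/844)² + 9/211) - ⅑*1/844*(204 - (-5905/844)² + 9/211)) = -(-6 - ⅑*(-22)*(204 - 1*34869025/712336 + 9/211) - ⅑*1/844*(204 - 1*34869025/712336 + 9/211)) = -(-6 - ⅑*(-22)*(204 - 34869025/712336 + 9/211) - ⅑*1/844*(204 - 34869025/712336 + 9/211)) = -(-6 - ⅑*(-22)*110477903/712336 - ⅑*1/844*110477903/712336) = -(-6 + 1215256933/3205512 - 110477903/5410904256) = -1*224308644385/601211584 = -224308644385/601211584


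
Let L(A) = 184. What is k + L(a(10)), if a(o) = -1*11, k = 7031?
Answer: 7215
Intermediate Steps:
a(o) = -11
k + L(a(10)) = 7031 + 184 = 7215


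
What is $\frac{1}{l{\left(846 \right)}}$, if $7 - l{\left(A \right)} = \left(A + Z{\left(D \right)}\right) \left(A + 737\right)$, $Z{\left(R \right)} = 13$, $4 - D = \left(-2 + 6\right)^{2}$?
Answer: $- \frac{1}{1359790} \approx -7.3541 \cdot 10^{-7}$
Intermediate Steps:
$D = -12$ ($D = 4 - \left(-2 + 6\right)^{2} = 4 - 4^{2} = 4 - 16 = -12$)
$l{\left(A \right)} = 7 - \left(13 + A\right) \left(737 + A\right)$ ($l{\left(A \right)} = 7 - \left(A + 13\right) \left(A + 737\right) = 7 - \left(13 + A\right) \left(737 + A\right)$)
$\frac{1}{l{\left(846 \right)}} = \frac{1}{-9574 - 846^{2} - 634500} = \frac{1}{-9574 - 715716 - 634500} = \frac{1}{-1359790} = - \frac{1}{1359790}$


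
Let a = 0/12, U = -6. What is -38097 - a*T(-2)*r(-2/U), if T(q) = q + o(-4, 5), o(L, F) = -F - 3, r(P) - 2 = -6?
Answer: -38097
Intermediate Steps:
r(P) = -4 (r(P) = 2 - 6 = -4)
o(L, F) = -3 - F
T(q) = -8 + q (T(q) = q + (-3 - 1*5) = q + (-3 - 5) = q - 8 = -8 + q)
a = 0 (a = 0*(1/12) = 0)
-38097 - a*T(-2)*r(-2/U) = -38097 - 0*(-8 - 2)*(-4) = -38097 - 0*(-10)*(-4) = -38097 - 0*(-4) = -38097 - 1*0 = -38097 + 0 = -38097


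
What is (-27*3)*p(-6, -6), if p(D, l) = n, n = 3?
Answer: -243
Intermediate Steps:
p(D, l) = 3
(-27*3)*p(-6, -6) = -27*3*3 = -81*3 = -243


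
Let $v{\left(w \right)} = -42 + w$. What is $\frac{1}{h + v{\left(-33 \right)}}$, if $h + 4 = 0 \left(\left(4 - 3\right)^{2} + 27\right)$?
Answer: $- \frac{1}{79} \approx -0.012658$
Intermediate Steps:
$h = -4$ ($h = -4 + 0 \left(\left(4 - 3\right)^{2} + 27\right) = -4 + 0 \left(1^{2} + 27\right) = -4 + 0 \left(1 + 27\right) = -4 + 0 \cdot 28 = -4 + 0 = -4$)
$\frac{1}{h + v{\left(-33 \right)}} = \frac{1}{-4 - 75} = \frac{1}{-79} = - \frac{1}{79}$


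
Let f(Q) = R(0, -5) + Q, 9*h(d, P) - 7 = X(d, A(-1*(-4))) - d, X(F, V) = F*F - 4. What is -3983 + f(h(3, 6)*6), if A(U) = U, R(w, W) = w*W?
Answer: -3977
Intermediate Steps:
R(w, W) = W*w
X(F, V) = -4 + F² (X(F, V) = F² - 4 = -4 + F²)
h(d, P) = ⅓ - d/9 + d²/9 (h(d, P) = 7/9 + ((-4 + d²) - d)/9 = 7/9 + (-4 + d² - d)/9 = 7/9 + (-4/9 - d/9 + d²/9) = ⅓ - d/9 + d²/9)
f(Q) = Q (f(Q) = -5*0 + Q = 0 + Q = Q)
-3983 + f(h(3, 6)*6) = -3983 + (⅓ - ⅑*3 + (⅑)*3²)*6 = -3983 + (⅓ - ⅓ + (⅑)*9)*6 = -3983 + (⅓ - ⅓ + 1)*6 = -3983 + 1*6 = -3983 + 6 = -3977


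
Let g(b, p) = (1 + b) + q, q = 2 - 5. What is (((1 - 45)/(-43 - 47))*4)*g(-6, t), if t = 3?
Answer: -704/45 ≈ -15.644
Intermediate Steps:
q = -3
g(b, p) = -2 + b (g(b, p) = (1 + b) - 3 = -2 + b)
(((1 - 45)/(-43 - 47))*4)*g(-6, t) = (((1 - 45)/(-43 - 47))*4)*(-2 - 6) = (-44/(-90)*4)*(-8) = (-44*(-1/90)*4)*(-8) = ((22/45)*4)*(-8) = (88/45)*(-8) = -704/45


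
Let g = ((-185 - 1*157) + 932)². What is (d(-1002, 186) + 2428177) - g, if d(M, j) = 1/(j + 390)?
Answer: 1198124353/576 ≈ 2.0801e+6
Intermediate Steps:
d(M, j) = 1/(390 + j)
g = 348100 (g = ((-185 - 157) + 932)² = (-342 + 932)² = 590² = 348100)
(d(-1002, 186) + 2428177) - g = (1/(390 + 186) + 2428177) - 1*348100 = (1/576 + 2428177) - 348100 = 1398629953/576 - 348100 = 1198124353/576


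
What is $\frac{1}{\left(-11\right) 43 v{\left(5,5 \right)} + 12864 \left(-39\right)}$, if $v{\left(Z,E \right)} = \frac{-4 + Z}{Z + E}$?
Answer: $- \frac{10}{5017433} \approx -1.9931 \cdot 10^{-6}$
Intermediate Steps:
$v{\left(Z,E \right)} = \frac{-4 + Z}{E + Z}$
$\frac{1}{\left(-11\right) 43 v{\left(5,5 \right)} + 12864 \left(-39\right)} = \frac{1}{\left(-11\right) 43 \frac{-4 + 5}{5 + 5} + 12864 \left(-39\right)} = \frac{1}{- 473 \cdot \frac{1}{10} \cdot 1 - 501696} = \frac{1}{\left(-473\right) \frac{1}{10} - 501696} = \frac{1}{- \frac{473}{10} - 501696} = \frac{1}{- \frac{5017433}{10}} = - \frac{10}{5017433}$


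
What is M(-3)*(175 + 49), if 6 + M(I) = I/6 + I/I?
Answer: -1232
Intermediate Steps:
M(I) = -5 + I/6 (M(I) = -6 + (I/6 + I/I) = -6 + (I*(⅙) + 1) = -6 + (I/6 + 1) = -6 + (1 + I/6) = -5 + I/6)
M(-3)*(175 + 49) = (-5 + (⅙)*(-3))*(175 + 49) = (-5 - ½)*224 = -11/2*224 = -1232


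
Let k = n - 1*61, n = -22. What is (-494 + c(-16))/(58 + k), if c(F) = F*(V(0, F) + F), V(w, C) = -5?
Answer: 158/25 ≈ 6.3200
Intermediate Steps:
k = -83 (k = -22 - 1*61 = -22 - 61 = -83)
c(F) = F*(-5 + F)
(-494 + c(-16))/(58 + k) = (-494 - 16*(-5 - 16))/(58 - 83) = (-494 - 16*(-21))/(-25) = (-494 + 336)*(-1/25) = -158*(-1/25) = 158/25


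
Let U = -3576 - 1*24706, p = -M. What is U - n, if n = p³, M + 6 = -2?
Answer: -28794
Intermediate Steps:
M = -8 (M = -6 - 2 = -8)
p = 8 (p = -1*(-8) = 8)
U = -28282 (U = -3576 - 24706 = -28282)
n = 512 (n = 8³ = 512)
U - n = -28282 - 1*512 = -28282 - 512 = -28794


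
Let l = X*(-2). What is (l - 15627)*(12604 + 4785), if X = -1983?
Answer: -202773129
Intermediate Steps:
l = 3966 (l = -1983*(-2) = 3966)
(l - 15627)*(12604 + 4785) = (3966 - 15627)*(12604 + 4785) = -11661*17389 = -202773129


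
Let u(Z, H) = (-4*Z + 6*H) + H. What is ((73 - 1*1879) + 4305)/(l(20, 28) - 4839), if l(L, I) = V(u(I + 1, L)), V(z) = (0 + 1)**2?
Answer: -2499/4838 ≈ -0.51654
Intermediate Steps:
u(Z, H) = -4*Z + 7*H
V(z) = 1 (V(z) = 1**2 = 1)
l(L, I) = 1
((73 - 1*1879) + 4305)/(l(20, 28) - 4839) = ((73 - 1*1879) + 4305)/(1 - 4839) = ((73 - 1879) + 4305)/(-4838) = (-1806 + 4305)*(-1/4838) = 2499*(-1/4838) = -2499/4838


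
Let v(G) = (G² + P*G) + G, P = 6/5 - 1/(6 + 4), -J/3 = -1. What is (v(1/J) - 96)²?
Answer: 73393489/8100 ≈ 9060.9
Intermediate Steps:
J = 3 (J = -3*(-1) = 3)
P = 11/10 (P = 6*(⅕) - 1/10 = 6/5 - 1*⅒ = 6/5 - ⅒ = 11/10 ≈ 1.1000)
v(G) = G² + 21*G/10 (v(G) = (G² + 11*G/10) + G = G² + 21*G/10)
(v(1/J) - 96)² = ((⅒)*(21 + 10/3)/3 - 96)² = ((⅒)*(⅓)*(21 + 10*(⅓)) - 96)² = ((⅒)*(⅓)*(21 + 10/3) - 96)² = ((⅒)*(⅓)*(73/3) - 96)² = (73/90 - 96)² = (-8567/90)² = 73393489/8100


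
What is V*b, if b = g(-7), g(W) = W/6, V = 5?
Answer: -35/6 ≈ -5.8333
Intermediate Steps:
g(W) = W/6 (g(W) = W*(⅙) = W/6)
b = -7/6 (b = (⅙)*(-7) = -7/6 ≈ -1.1667)
V*b = 5*(-7/6) = -35/6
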